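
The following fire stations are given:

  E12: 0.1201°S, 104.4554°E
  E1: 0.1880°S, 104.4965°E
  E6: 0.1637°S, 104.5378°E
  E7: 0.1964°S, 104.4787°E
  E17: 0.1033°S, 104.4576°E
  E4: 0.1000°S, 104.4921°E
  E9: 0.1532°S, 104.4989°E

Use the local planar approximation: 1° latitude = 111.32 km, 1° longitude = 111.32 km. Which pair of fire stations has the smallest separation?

E12 and E17

Pairwise distances:
E12–E1: 8.8355 km
E12–E6: 10.3777 km
E12–E7: 8.8809 km
E12–E17: 1.8861 km
E12–E4: 4.6580 km
E12–E9: 6.0849 km
E1–E6: 5.3343 km
E1–E7: 2.1911 km
E1–E17: 10.3757 km
E1–E4: 9.8084 km
E1–E9: 3.8831 km
E6–E7: 7.5189 km
E6–E17: 11.1766 km
E6–E4: 8.7272 km
E6–E9: 4.4853 km
E7–E17: 10.6267 km
E7–E4: 10.8344 km
E7–E9: 5.3088 km
E17–E4: 3.8581 km
E17–E9: 7.2107 km
E4–E9: 5.9704 km
Closest pair: E12–E17 at 1.8861 km.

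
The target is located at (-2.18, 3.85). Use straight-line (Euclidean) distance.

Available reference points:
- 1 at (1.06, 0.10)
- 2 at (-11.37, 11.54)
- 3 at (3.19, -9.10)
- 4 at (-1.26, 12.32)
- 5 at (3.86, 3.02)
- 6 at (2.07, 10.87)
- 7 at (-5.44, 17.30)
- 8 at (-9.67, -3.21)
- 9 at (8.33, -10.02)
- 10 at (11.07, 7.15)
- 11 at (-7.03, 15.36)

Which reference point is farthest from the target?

9

Distances from (-2.18, 3.85):
1: √((3.24)² + (-3.75)²) = √(10.4976 + 14.0625) = 4.96
2: √((-9.19)² + (7.69)²) = √(84.4561 + 59.1361) = 11.98
3: √((5.37)² + (-12.95)²) = √(28.8369 + 167.7025) = 14.02
4: √((0.92)² + (8.47)²) = √(0.8464 + 71.7409) = 8.52
5: √((6.04)² + (-0.83)²) = √(36.4816 + 0.6889) = 6.10
6: √((4.25)² + (7.02)²) = √(18.0625 + 49.2804) = 8.21
7: √((-3.26)² + (13.45)²) = √(10.6276 + 180.9025) = 13.84
8: √((-7.49)² + (-7.06)²) = √(56.1001 + 49.8436) = 10.29
9: √((10.51)² + (-13.87)²) = √(110.4601 + 192.3769) = 17.40
10: √((13.25)² + (3.30)²) = √(175.5625 + 10.8900) = 13.65
11: √((-4.85)² + (11.51)²) = √(23.5225 + 132.4801) = 12.49
Maximum: 9 at 17.40.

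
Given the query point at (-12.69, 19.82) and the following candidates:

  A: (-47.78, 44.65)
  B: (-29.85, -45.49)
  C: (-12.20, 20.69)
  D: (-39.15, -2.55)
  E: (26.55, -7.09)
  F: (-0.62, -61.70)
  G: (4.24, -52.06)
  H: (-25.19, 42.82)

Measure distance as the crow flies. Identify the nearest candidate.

Distances from (-12.69, 19.82):
A: 42.99
B: 67.53
C: 1.00
D: 34.65
E: 47.58
F: 82.41
G: 73.85
H: 26.18
Minimum: C at 1.00.

C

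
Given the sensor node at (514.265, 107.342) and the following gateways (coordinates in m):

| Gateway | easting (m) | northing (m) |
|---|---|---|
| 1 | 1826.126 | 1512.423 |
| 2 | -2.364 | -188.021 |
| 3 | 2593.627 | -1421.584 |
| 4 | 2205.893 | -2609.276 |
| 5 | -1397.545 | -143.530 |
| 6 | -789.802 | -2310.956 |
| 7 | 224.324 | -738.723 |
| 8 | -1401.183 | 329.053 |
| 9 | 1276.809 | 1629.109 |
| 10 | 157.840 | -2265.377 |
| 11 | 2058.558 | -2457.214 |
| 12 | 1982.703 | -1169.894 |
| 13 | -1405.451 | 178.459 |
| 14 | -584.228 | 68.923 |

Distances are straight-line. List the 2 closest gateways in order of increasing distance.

2, 7

Distances from (514.265, 107.342):
1: √((1311.861)² + (1405.081)²) = √(1720979.28332 + 1974252.61656) = 1922.299 m
2: √((-516.629)² + (-295.363)²) = √(266905.52364 + 87239.30177) = 595.101 m
3: √((2079.362)² + (-1528.926)²) = √(4323746.32704 + 2337614.71348) = 2580.961 m
4: √((1691.628)² + (-2716.618)²) = √(2861605.29038 + 7380013.35792) = 3200.253 m
5: √((-1911.810)² + (-250.872)²) = √(3655017.47610 + 62936.76038) = 1928.200 m
6: √((-1304.067)² + (-2418.298)²) = √(1700590.74049 + 5848165.21680) = 2747.500 m
7: √((-289.941)² + (-846.065)²) = √(84065.78348 + 715825.98422) = 894.367 m
8: √((-1915.448)² + (221.711)²) = √(3668941.04070 + 49155.76752) = 1928.237 m
9: √((762.544)² + (1521.767)²) = √(581473.35194 + 2315774.80229) = 1702.130 m
10: √((-356.425)² + (-2372.719)²) = √(127038.78062 + 5629795.45296) = 2399.340 m
11: √((1544.293)² + (-2564.556)²) = √(2384840.86985 + 6576947.47714) = 2993.625 m
12: √((1468.438)² + (-1277.236)²) = √(2156310.15984 + 1631331.79970) = 1946.187 m
13: √((-1919.716)² + (71.117)²) = √(3685309.52066 + 5057.62769) = 1921.033 m
14: √((-1098.493)² + (-38.419)²) = √(1206686.87105 + 1476.01956) = 1099.165 m
Sorted: 2 (595.101 m) < 7 (894.367 m) < 14 (1099.165 m) < 9 (1702.130 m) < …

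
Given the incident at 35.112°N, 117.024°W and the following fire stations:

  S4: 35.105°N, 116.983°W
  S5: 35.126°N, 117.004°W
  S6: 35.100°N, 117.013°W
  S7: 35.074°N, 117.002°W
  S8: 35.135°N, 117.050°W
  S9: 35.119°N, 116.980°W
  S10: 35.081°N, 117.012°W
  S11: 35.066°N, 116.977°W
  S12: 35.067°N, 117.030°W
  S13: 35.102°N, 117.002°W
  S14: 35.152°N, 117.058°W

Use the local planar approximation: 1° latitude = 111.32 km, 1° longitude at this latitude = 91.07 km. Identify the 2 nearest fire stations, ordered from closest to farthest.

S6, S13

Distances from 35.112°N, 117.024°W:
S4: √((-0.007·111.32)² + (0.041·91.07)²) = √(0.60721 + 13.94179) = 3.814 km
S5: √((0.014·111.32)² + (0.020·91.07)²) = √(2.42886 + 3.31750) = 2.397 km
S6: √((-0.012·111.32)² + (0.011·91.07)²) = √(1.78447 + 1.00354) = 1.670 km
S7: √((-0.038·111.32)² + (0.022·91.07)²) = √(17.89425 + 4.01417) = 4.681 km
S8: √((0.023·111.32)² + (-0.026·91.07)²) = √(6.55544 + 5.60657) = 3.487 km
S9: √((0.007·111.32)² + (0.044·91.07)²) = √(0.60721 + 16.05669) = 4.082 km
S10: √((-0.031·111.32)² + (0.012·91.07)²) = √(11.90885 + 1.19430) = 3.620 km
S11: √((-0.046·111.32)² + (0.047·91.07)²) = √(26.22177 + 18.32088) = 6.674 km
S12: √((-0.045·111.32)² + (-0.006·91.07)²) = √(25.09409 + 0.29857) = 5.039 km
S13: √((-0.010·111.32)² + (0.022·91.07)²) = √(1.23921 + 4.01417) = 2.292 km
S14: √((0.040·111.32)² + (-0.034·91.07)²) = √(19.82743 + 9.58757) = 5.424 km
Sorted: S6 (1.670 km) < S13 (2.292 km) < S5 (2.397 km) < S8 (3.487 km) < …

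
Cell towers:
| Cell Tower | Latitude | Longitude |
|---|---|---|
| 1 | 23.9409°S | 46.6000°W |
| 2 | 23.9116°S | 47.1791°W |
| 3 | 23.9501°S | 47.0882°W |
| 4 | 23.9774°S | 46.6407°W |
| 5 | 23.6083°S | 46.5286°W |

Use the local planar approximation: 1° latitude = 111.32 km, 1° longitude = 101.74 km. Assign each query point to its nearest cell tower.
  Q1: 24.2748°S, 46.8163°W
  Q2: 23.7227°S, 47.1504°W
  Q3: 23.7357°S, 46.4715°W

Q1→4; Q2→2; Q3→5

Q1 at 24.2748°S, 46.8163°W:
  1: √((0.3339·111.32)² + (0.2163·101.74)²) = √(1381.590166 + 484.279968) = 43.1957 km
  2: √((0.3632·111.32)² + (-0.3628·101.74)²) = √(1634.700047 + 1362.442001) = 54.7462 km
  3: √((0.3247·111.32)² + (-0.2719·101.74)²) = √(1306.504689 + 765.247434) = 45.5165 km
  4: √((0.2974·111.32)² + (0.1756·101.74)²) = √(1096.044845 + 319.177662) = 37.6194 km
  5: √((0.6665·111.32)² + (0.2877·101.74)²) = √(5504.865379 + 856.767907) = 79.7598 km
  → nearest: 4 (37.6194 km)
Q2 at 23.7227°S, 47.1504°W:
  1: √((-0.2182·111.32)² + (0.5504·101.74)²) = √(590.005266 + 3135.741957) = 61.0389 km
  2: √((-0.1889·111.32)² + (-0.0287·101.74)²) = √(442.191420 + 8.526038) = 21.2301 km
  3: √((-0.2274·111.32)² + (0.0622·101.74)²) = √(640.807102 + 40.046470) = 26.0932 km
  4: √((-0.2547·111.32)² + (0.5097·101.74)²) = √(803.904177 + 2689.135796) = 59.1019 km
  5: √((0.1144·111.32)² + (0.6218·101.74)²) = √(162.180429 + 4002.072040) = 64.5310 km
  → nearest: 2 (21.2301 km)
Q3 at 23.7357°S, 46.4715°W:
  1: √((-0.2052·111.32)² + (-0.1285·101.74)²) = √(521.796436 + 170.918755) = 26.3195 km
  2: √((-0.1759·111.32)² + (-0.7076·101.74)²) = √(383.422923 + 5182.736333) = 74.6067 km
  3: √((-0.2144·111.32)² + (-0.6167·101.74)²) = √(569.634071 + 3936.691327) = 67.1292 km
  4: √((-0.2417·111.32)² + (-0.1692·101.74)²) = √(723.935204 + 296.335843) = 31.9417 km
  5: √((0.1274·111.32)² + (-0.0571·101.74)²) = √(201.133889 + 33.748594) = 15.3259 km
  → nearest: 5 (15.3259 km)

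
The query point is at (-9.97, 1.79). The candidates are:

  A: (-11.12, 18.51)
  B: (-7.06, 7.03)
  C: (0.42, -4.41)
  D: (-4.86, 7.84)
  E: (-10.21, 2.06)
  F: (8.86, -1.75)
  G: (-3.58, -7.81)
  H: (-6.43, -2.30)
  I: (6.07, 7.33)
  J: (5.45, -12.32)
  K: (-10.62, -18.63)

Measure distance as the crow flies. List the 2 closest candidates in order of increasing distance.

Distances from (-9.97, 1.79):
A: 16.76
B: 5.99
C: 12.10
D: 7.92
E: 0.36
F: 19.16
G: 11.53
H: 5.41
I: 16.97
J: 20.90
K: 20.43
Sorted: E (0.36) < H (5.41) < B (5.99) < D (7.92) < …

E, H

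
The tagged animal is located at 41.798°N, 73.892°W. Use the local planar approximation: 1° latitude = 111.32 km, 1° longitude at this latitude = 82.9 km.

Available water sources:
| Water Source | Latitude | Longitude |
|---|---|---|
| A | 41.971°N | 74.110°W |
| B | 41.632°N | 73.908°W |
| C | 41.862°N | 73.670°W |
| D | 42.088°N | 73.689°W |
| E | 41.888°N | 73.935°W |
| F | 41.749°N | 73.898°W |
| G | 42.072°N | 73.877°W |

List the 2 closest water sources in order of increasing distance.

F, E

Distances from 41.798°N, 73.892°W:
A: √((0.173·111.32)² + (-0.218·82.9)²) = √(370.88443 + 326.60441) = 26.410 km
B: √((-0.166·111.32)² + (-0.016·82.9)²) = √(341.47788 + 1.75934) = 18.527 km
C: √((0.064·111.32)² + (0.222·82.9)²) = √(50.75822 + 338.69985) = 19.735 km
D: √((0.290·111.32)² + (0.203·82.9)²) = √(1042.17918 + 283.20514) = 36.406 km
E: √((0.090·111.32)² + (-0.043·82.9)²) = √(100.37635 + 12.70709) = 10.634 km
F: √((-0.049·111.32)² + (-0.006·82.9)²) = √(29.75353 + 0.24741) = 5.477 km
G: √((0.274·111.32)² + (0.015·82.9)²) = √(930.35248 + 1.54629) = 30.527 km
Sorted: F (5.477 km) < E (10.634 km) < B (18.527 km) < C (19.735 km) < …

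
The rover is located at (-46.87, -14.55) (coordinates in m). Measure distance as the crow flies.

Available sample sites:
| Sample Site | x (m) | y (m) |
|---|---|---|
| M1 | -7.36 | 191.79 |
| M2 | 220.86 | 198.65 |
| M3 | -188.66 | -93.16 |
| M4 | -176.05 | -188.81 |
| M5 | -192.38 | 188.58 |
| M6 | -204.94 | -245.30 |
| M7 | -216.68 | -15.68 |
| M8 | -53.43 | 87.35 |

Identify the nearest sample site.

M8

Distances from (-46.87, -14.55):
M1: 210.09 m
M2: 342.25 m
M3: 162.12 m
M4: 216.92 m
M5: 249.87 m
M6: 279.70 m
M7: 169.81 m
M8: 102.11 m
Minimum: M8 at 102.11 m.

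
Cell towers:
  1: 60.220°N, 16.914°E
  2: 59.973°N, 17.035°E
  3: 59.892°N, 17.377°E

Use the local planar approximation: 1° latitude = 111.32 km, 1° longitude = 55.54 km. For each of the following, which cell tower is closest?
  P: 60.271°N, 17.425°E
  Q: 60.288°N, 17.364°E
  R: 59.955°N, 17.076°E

P→1; Q→1; R→2

P at 60.271°N, 17.425°E:
  1: 28.943 km
  2: 39.619 km
  3: 42.274 km
  → nearest: 1 (28.943 km)
Q at 60.288°N, 17.364°E:
  1: 26.114 km
  2: 39.541 km
  3: 44.089 km
  → nearest: 1 (26.114 km)
R at 59.955°N, 17.076°E:
  1: 30.841 km
  2: 3.033 km
  3: 18.129 km
  → nearest: 2 (3.033 km)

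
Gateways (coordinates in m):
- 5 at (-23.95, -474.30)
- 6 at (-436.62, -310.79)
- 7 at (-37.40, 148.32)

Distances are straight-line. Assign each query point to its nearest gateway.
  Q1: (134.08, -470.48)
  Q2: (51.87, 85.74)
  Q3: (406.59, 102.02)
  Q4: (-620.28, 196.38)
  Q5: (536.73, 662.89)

Q1 at (134.08, -470.48):
  5: √((-158.03)² + (-3.82)²) = √(24973.4809 + 14.5924) = 158.08 m
  6: √((-570.70)² + (159.69)²) = √(325698.4900 + 25500.8961) = 592.62 m
  7: √((-171.48)² + (618.80)²) = √(29405.3904 + 382913.4400) = 642.12 m
  → nearest: 5 (158.08 m)
Q2 at (51.87, 85.74):
  5: √((-75.82)² + (-560.04)²) = √(5748.6724 + 313644.8016) = 565.15 m
  6: √((-488.49)² + (-396.53)²) = √(238622.4801 + 157236.0409) = 629.17 m
  7: √((-89.27)² + (62.58)²) = √(7969.1329 + 3916.2564) = 109.02 m
  → nearest: 7 (109.02 m)
Q3 at (406.59, 102.02):
  5: √((-430.54)² + (-576.32)²) = √(185364.6916 + 332144.7424) = 719.38 m
  6: √((-843.21)² + (-412.81)²) = √(711003.1041 + 170412.0961) = 938.84 m
  7: √((-443.99)² + (46.30)²) = √(197127.1201 + 2143.6900) = 446.40 m
  → nearest: 7 (446.40 m)
Q4 at (-620.28, 196.38):
  5: √((596.33)² + (-670.68)²) = √(355609.4689 + 449811.6624) = 897.45 m
  6: √((183.66)² + (-507.17)²) = √(33730.9956 + 257221.4089) = 539.40 m
  7: √((582.88)² + (-48.06)²) = √(339749.0944 + 2309.7636) = 584.86 m
  → nearest: 6 (539.40 m)
Q5 at (536.73, 662.89):
  5: √((-560.68)² + (-1137.19)²) = √(314362.0624 + 1293201.0961) = 1267.90 m
  6: √((-973.35)² + (-973.68)²) = √(947410.2225 + 948052.7424) = 1376.76 m
  7: √((-574.13)² + (-514.57)²) = √(329625.2569 + 264782.2849) = 770.98 m
  → nearest: 7 (770.98 m)

Q1→5; Q2→7; Q3→7; Q4→6; Q5→7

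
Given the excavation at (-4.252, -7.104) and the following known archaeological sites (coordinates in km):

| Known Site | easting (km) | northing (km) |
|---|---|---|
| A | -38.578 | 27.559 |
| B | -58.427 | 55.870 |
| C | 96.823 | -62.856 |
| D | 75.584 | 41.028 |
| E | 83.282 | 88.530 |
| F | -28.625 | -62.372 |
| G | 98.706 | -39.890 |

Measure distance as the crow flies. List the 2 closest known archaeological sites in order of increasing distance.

Distances from (-4.252, -7.104):
A: √((-34.326)² + (34.663)²) = √(1178.27428 + 1201.52357) = 48.783 km
B: √((-54.175)² + (62.974)²) = √(2934.93062 + 3965.72468) = 83.070 km
C: √((101.075)² + (-55.752)²) = √(10216.15562 + 3108.28550) = 115.432 km
D: √((79.836)² + (48.132)²) = √(6373.78690 + 2316.68942) = 93.223 km
E: √((87.534)² + (95.634)²) = √(7662.20116 + 9145.86196) = 129.646 km
F: √((-24.373)² + (-55.268)²) = √(594.04313 + 3054.55182) = 60.404 km
G: √((102.958)² + (-32.786)²) = √(10600.34976 + 1074.92180) = 108.052 km
Sorted: A (48.783 km) < F (60.404 km) < B (83.070 km) < D (93.223 km) < …

A, F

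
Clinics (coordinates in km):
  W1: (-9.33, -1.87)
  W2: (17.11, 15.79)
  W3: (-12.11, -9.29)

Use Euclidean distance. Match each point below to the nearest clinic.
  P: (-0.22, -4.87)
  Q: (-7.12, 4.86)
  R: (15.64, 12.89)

P→W1; Q→W1; R→W2

P at (-0.22, -4.87):
  W1: √((-9.11)² + (3.00)²) = √(82.9921 + 9.0000) = 9.59 km
  W2: √((17.33)² + (20.66)²) = √(300.3289 + 426.8356) = 26.97 km
  W3: √((-11.89)² + (-4.42)²) = √(141.3721 + 19.5364) = 12.68 km
  → nearest: W1 (9.59 km)
Q at (-7.12, 4.86):
  W1: √((-2.21)² + (-6.73)²) = √(4.8841 + 45.2929) = 7.08 km
  W2: √((24.23)² + (10.93)²) = √(587.0929 + 119.4649) = 26.58 km
  W3: √((-4.99)² + (-14.15)²) = √(24.9001 + 200.2225) = 15.00 km
  → nearest: W1 (7.08 km)
R at (15.64, 12.89):
  W1: √((-24.97)² + (-14.76)²) = √(623.5009 + 217.8576) = 29.01 km
  W2: √((1.47)² + (2.90)²) = √(2.1609 + 8.4100) = 3.25 km
  W3: √((-27.75)² + (-22.18)²) = √(770.0625 + 491.9524) = 35.52 km
  → nearest: W2 (3.25 km)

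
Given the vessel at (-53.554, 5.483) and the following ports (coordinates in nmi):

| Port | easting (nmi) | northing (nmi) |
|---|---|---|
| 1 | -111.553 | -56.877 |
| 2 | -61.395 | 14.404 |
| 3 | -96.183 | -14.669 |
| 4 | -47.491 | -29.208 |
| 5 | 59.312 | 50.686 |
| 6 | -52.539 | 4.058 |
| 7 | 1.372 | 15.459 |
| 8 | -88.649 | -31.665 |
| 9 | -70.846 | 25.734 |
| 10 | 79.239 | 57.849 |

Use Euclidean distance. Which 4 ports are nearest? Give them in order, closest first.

6, 2, 9, 4

Distances from (-53.554, 5.483):
1: 85.163 nmi
2: 11.877 nmi
3: 47.152 nmi
4: 35.217 nmi
5: 121.581 nmi
6: 1.750 nmi
7: 55.825 nmi
8: 51.104 nmi
9: 26.629 nmi
10: 142.745 nmi
Sorted: 6 (1.750 nmi) < 2 (11.877 nmi) < 9 (26.629 nmi) < 4 (35.217 nmi) < 3 (47.152 nmi) < 8 (51.104 nmi) < …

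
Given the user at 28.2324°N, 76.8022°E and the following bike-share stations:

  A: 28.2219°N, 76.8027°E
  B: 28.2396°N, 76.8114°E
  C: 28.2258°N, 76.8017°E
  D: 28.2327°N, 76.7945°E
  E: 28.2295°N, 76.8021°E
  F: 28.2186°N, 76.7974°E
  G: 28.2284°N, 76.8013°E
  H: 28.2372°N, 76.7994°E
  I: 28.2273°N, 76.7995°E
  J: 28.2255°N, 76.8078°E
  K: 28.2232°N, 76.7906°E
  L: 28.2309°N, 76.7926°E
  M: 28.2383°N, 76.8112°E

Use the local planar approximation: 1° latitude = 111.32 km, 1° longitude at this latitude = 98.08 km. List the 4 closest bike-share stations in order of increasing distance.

Distances from 28.2324°N, 76.8022°E:
A: √((-0.0105·111.32)² + (0.0005·98.08)²) = √(1.366234 + 0.002405) = 1.1699 km
B: √((0.0072·111.32)² + (0.0092·98.08)²) = √(0.642409 + 0.814210) = 1.2069 km
C: √((-0.0066·111.32)² + (-0.0005·98.08)²) = √(0.539802 + 0.002405) = 0.7363 km
D: √((0.0003·111.32)² + (-0.0077·98.08)²) = √(0.001115 + 0.570351) = 0.7560 km
E: √((-0.0029·111.32)² + (-0.0001·98.08)²) = √(0.104218 + 0.000096) = 0.3230 km
F: √((-0.0138·111.32)² + (-0.0048·98.08)²) = √(2.359960 + 0.221638) = 1.6067 km
G: √((-0.0040·111.32)² + (-0.0009·98.08)²) = √(0.198274 + 0.007792) = 0.4539 km
H: √((0.0048·111.32)² + (-0.0028·98.08)²) = √(0.285515 + 0.075418) = 0.6008 km
I: √((-0.0051·111.32)² + (-0.0027·98.08)²) = √(0.322320 + 0.070128) = 0.6265 km
J: √((-0.0069·111.32)² + (0.0056·98.08)²) = √(0.589990 + 0.301673) = 0.9443 km
K: √((-0.0092·111.32)² + (-0.0116·98.08)²) = √(1.048871 + 1.294425) = 1.5308 km
L: √((-0.0015·111.32)² + (-0.0096·98.08)²) = √(0.027882 + 0.886550) = 0.9563 km
M: √((0.0059·111.32)² + (0.0090·98.08)²) = √(0.431370 + 0.779195) = 1.1003 km
Sorted: E (0.3230 km) < G (0.4539 km) < H (0.6008 km) < I (0.6265 km) < C (0.7363 km) < D (0.7560 km) < …

E, G, H, I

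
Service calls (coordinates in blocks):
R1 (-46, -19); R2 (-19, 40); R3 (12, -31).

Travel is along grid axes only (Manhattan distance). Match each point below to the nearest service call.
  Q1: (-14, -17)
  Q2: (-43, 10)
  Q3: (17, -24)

Q1→R1; Q2→R1; Q3→R3

Q1 at (-14, -17):
  R1: |-32| + |-2| = 32 + 2 = 34 blocks
  R2: |-5| + |57| = 5 + 57 = 62 blocks
  R3: |26| + |-14| = 26 + 14 = 40 blocks
  → nearest: R1 (34 blocks)
Q2 at (-43, 10):
  R1: |-3| + |-29| = 3 + 29 = 32 blocks
  R2: |24| + |30| = 24 + 30 = 54 blocks
  R3: |55| + |-41| = 55 + 41 = 96 blocks
  → nearest: R1 (32 blocks)
Q3 at (17, -24):
  R1: |-63| + |5| = 63 + 5 = 68 blocks
  R2: |-36| + |64| = 36 + 64 = 100 blocks
  R3: |-5| + |-7| = 5 + 7 = 12 blocks
  → nearest: R3 (12 blocks)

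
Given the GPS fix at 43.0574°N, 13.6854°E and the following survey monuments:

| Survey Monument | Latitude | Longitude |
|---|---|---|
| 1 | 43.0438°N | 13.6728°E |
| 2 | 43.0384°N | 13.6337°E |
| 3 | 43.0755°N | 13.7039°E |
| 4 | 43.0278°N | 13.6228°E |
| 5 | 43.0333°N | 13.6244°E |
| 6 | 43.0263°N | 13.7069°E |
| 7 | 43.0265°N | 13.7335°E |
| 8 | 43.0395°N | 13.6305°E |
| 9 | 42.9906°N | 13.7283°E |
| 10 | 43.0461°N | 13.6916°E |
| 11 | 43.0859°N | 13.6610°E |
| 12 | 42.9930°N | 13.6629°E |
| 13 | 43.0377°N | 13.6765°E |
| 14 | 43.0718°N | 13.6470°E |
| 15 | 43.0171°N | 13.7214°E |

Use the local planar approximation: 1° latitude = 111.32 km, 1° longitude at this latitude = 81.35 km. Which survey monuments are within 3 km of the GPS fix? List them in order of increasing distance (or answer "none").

Distances from 43.0574°N, 13.6854°E:
1: 1.8283 km
2: 4.7077 km
3: 2.5149 km
4: 6.0656 km
5: 5.6411 km
6: 3.8788 km
7: 5.2099 km
8: 4.8905 km
9: 8.2144 km
10: 1.3553 km
11: 3.7424 km
12: 7.3990 km
13: 2.3094 km
14: 3.5111 km
15: 5.3575 km
Threshold 3 km: 10 (1.3553 km), 1 (1.8283 km), 13 (2.3094 km), 3 (2.5149 km) are within range.

10, 1, 13, 3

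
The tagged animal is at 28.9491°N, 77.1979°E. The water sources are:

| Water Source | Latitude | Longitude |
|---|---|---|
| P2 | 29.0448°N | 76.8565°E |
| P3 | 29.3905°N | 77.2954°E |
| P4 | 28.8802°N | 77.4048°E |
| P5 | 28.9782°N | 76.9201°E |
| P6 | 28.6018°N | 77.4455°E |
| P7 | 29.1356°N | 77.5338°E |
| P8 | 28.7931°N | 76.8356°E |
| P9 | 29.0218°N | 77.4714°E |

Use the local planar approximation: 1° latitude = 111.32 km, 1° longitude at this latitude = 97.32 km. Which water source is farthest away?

Distances from 28.9491°N, 77.1979°E:
P2: √((0.0957·111.32)² + (-0.3414·97.32)²) = √(113.493312 + 1103.903815) = 34.8912 km
P3: √((0.4414·111.32)² + (0.0975·97.32)²) = √(2414.410177 + 90.035428) = 50.0444 km
P4: √((-0.0689·111.32)² + (0.2069·97.32)²) = √(58.828102 + 405.438682) = 21.5469 km
P5: √((0.0291·111.32)² + (-0.2778·97.32)²) = √(10.493790 + 730.918044) = 27.2289 km
P6: √((-0.3473·111.32)² + (0.2476·97.32)²) = √(1494.706634 + 580.638035) = 45.5560 km
P7: √((0.1865·111.32)² + (0.3359·97.32)²) = √(431.026595 + 1068.622239) = 38.7253 km
P8: √((-0.1560·111.32)² + (-0.3623·97.32)²) = √(301.575177 + 1243.199620) = 39.3036 km
P9: √((0.0727·111.32)² + (0.2735·97.32)²) = √(65.496066 + 708.465754) = 27.8202 km
Maximum: P3 at 50.0444 km.

P3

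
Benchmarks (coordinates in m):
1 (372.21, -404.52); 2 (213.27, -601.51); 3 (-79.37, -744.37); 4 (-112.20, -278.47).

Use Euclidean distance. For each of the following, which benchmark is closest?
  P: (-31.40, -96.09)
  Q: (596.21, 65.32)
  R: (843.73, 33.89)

P at (-31.40, -96.09):
  1: 507.97 m
  2: 561.53 m
  3: 650.05 m
  4: 199.48 m
  → nearest: 4 (199.48 m)
Q at (596.21, 65.32):
  1: 520.51 m
  2: 768.96 m
  3: 1054.52 m
  4: 787.42 m
  → nearest: 1 (520.51 m)
R at (843.73, 33.89):
  1: 643.84 m
  2: 895.11 m
  3: 1207.39 m
  4: 1005.67 m
  → nearest: 1 (643.84 m)

P→4; Q→1; R→1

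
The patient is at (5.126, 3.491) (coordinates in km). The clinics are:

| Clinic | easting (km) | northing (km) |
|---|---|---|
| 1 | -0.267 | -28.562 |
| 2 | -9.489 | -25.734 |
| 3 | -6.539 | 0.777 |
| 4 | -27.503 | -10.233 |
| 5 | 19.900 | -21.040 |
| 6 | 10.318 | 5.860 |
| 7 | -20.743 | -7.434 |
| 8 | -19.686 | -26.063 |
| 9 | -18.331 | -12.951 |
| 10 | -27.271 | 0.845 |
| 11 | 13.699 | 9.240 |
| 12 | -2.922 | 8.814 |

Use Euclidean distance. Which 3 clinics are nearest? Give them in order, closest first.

6, 12, 11

Distances from (5.126, 3.491):
1: √((-5.393)² + (-32.053)²) = √(29.08445 + 1027.39481) = 32.504 km
2: √((-14.615)² + (-29.225)²) = √(213.59823 + 854.10063) = 32.676 km
3: √((-11.665)² + (-2.714)²) = √(136.07222 + 7.36580) = 11.977 km
4: √((-32.629)² + (-13.724)²) = √(1064.65164 + 188.34818) = 35.398 km
5: √((14.774)² + (-24.531)²) = √(218.27108 + 601.76996) = 28.636 km
6: √((5.192)² + (2.369)²) = √(26.95686 + 5.61216) = 5.707 km
7: √((-25.869)² + (-10.925)²) = √(669.20516 + 119.35563) = 28.081 km
8: √((-24.812)² + (-29.554)²) = √(615.63534 + 873.43892) = 38.589 km
9: √((-23.457)² + (-16.442)²) = √(550.23085 + 270.33936) = 28.646 km
10: √((-32.397)² + (-2.646)²) = √(1049.56561 + 7.00132) = 32.505 km
11: √((8.573)² + (5.749)²) = √(73.49633 + 33.05100) = 10.322 km
12: √((-8.048)² + (5.323)²) = √(64.77030 + 28.33433) = 9.649 km
Sorted: 6 (5.707 km) < 12 (9.649 km) < 11 (10.322 km) < 3 (11.977 km) < 7 (28.081 km) < …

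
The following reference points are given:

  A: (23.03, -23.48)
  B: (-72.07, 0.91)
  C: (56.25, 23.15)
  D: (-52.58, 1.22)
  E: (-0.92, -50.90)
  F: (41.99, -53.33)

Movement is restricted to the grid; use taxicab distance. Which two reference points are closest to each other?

Pairwise distances:
A–B: |-95.10| + |24.39| = 95.10 + 24.39 = 119.49
A–C: |33.22| + |46.63| = 33.22 + 46.63 = 79.85
A–D: |-75.61| + |24.70| = 75.61 + 24.70 = 100.31
A–E: |-23.95| + |-27.42| = 23.95 + 27.42 = 51.37
A–F: |18.96| + |-29.85| = 18.96 + 29.85 = 48.81
B–C: |128.32| + |22.24| = 128.32 + 22.24 = 150.56
B–D: |19.49| + |0.31| = 19.49 + 0.31 = 19.80
B–E: |71.15| + |-51.81| = 71.15 + 51.81 = 122.96
B–F: |114.06| + |-54.24| = 114.06 + 54.24 = 168.30
C–D: |-108.83| + |-21.93| = 108.83 + 21.93 = 130.76
C–E: |-57.17| + |-74.05| = 57.17 + 74.05 = 131.22
C–F: |-14.26| + |-76.48| = 14.26 + 76.48 = 90.74
D–E: |51.66| + |-52.12| = 51.66 + 52.12 = 103.78
D–F: |94.57| + |-54.55| = 94.57 + 54.55 = 149.12
E–F: |42.91| + |-2.43| = 42.91 + 2.43 = 45.34
Closest pair: B–D at 19.80.

B and D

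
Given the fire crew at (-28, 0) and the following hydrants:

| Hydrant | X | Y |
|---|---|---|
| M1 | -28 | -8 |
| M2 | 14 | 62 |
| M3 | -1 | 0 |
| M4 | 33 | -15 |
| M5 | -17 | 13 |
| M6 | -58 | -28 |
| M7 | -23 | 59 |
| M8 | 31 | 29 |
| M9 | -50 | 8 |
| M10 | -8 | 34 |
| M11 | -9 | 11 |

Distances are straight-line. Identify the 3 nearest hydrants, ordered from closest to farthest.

Distances from (-28, 0):
M1: √((0)² + (-8)²) = √(0.000 + 64.000) = 8.0
M2: √((42)² + (62)²) = √(1764.000 + 3844.000) = 74.9
M3: √((27)² + (0)²) = √(729.000 + 0.000) = 27.0
M4: √((61)² + (-15)²) = √(3721.000 + 225.000) = 62.8
M5: √((11)² + (13)²) = √(121.000 + 169.000) = 17.0
M6: √((-30)² + (-28)²) = √(900.000 + 784.000) = 41.0
M7: √((5)² + (59)²) = √(25.000 + 3481.000) = 59.2
M8: √((59)² + (29)²) = √(3481.000 + 841.000) = 65.7
M9: √((-22)² + (8)²) = √(484.000 + 64.000) = 23.4
M10: √((20)² + (34)²) = √(400.000 + 1156.000) = 39.4
M11: √((19)² + (11)²) = √(361.000 + 121.000) = 22.0
Sorted: M1 (8.0) < M5 (17.0) < M11 (22.0) < M9 (23.4) < M3 (27.0) < …

M1, M5, M11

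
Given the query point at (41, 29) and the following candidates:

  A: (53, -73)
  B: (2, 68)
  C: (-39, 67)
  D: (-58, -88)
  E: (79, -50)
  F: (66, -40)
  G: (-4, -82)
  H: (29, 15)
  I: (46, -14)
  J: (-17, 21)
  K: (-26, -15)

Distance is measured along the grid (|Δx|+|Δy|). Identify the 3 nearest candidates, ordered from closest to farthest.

H, I, J

Distances from (41, 29):
A: |12| + |-102| = 12 + 102 = 114
B: |-39| + |39| = 39 + 39 = 78
C: |-80| + |38| = 80 + 38 = 118
D: |-99| + |-117| = 99 + 117 = 216
E: |38| + |-79| = 38 + 79 = 117
F: |25| + |-69| = 25 + 69 = 94
G: |-45| + |-111| = 45 + 111 = 156
H: |-12| + |-14| = 12 + 14 = 26
I: |5| + |-43| = 5 + 43 = 48
J: |-58| + |-8| = 58 + 8 = 66
K: |-67| + |-44| = 67 + 44 = 111
Sorted: H (26) < I (48) < J (66) < B (78) < F (94) < …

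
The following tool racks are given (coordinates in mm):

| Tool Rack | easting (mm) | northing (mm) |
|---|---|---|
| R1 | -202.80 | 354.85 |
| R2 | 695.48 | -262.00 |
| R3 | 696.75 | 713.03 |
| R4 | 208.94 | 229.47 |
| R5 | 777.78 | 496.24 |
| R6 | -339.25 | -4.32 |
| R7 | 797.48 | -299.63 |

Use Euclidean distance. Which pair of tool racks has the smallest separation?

Pairwise distances:
R1–R2: 1089.68 mm
R1–R3: 968.24 mm
R1–R4: 430.41 mm
R1–R5: 990.72 mm
R1–R6: 384.22 mm
R1–R7: 1195.37 mm
R2–R3: 975.03 mm
R2–R4: 691.57 mm
R2–R5: 762.69 mm
R2–R6: 1066.33 mm
R2–R7: 108.72 mm
R3–R4: 686.87 mm
R3–R5: 231.44 mm
R3–R6: 1260.11 mm
R3–R7: 1017.66 mm
R4–R5: 628.29 mm
R4–R6: 595.96 mm
R4–R7: 791.41 mm
R5–R6: 1224.06 mm
R5–R7: 796.11 mm
R6–R7: 1174.46 mm
Closest pair: R2–R7 at 108.72 mm.

R2 and R7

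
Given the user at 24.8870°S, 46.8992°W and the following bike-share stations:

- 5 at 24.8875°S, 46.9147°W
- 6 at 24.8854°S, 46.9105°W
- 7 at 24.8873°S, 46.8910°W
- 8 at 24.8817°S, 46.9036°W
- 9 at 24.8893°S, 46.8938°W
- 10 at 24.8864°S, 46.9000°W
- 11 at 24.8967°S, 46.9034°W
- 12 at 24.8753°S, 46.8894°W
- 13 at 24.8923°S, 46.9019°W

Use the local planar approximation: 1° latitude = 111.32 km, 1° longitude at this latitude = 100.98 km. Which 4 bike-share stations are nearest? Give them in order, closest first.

Distances from 24.8870°S, 46.8992°W:
5: √((-0.0005·111.32)² + (-0.0155·100.98)²) = √(0.003098 + 2.449820) = 1.5662 km
6: √((0.0016·111.32)² + (-0.0113·100.98)²) = √(0.031724 + 1.302050) = 1.1549 km
7: √((-0.0003·111.32)² + (0.0082·100.98)²) = √(0.001115 + 0.685644) = 0.8287 km
8: √((0.0053·111.32)² + (-0.0044·100.98)²) = √(0.348095 + 0.197413) = 0.7386 km
9: √((-0.0023·111.32)² + (0.0054·100.98)²) = √(0.065554 + 0.297343) = 0.6024 km
10: √((0.0006·111.32)² + (-0.0008·100.98)²) = √(0.004461 + 0.006526) = 0.1048 km
11: √((-0.0097·111.32)² + (-0.0042·100.98)²) = √(1.165977 + 0.179874) = 1.1601 km
12: √((0.0117·111.32)² + (0.0098·100.98)²) = √(1.696360 + 0.979316) = 1.6357 km
13: √((-0.0053·111.32)² + (-0.0027·100.98)²) = √(0.348095 + 0.074336) = 0.6499 km
Sorted: 10 (0.1048 km) < 9 (0.6024 km) < 13 (0.6499 km) < 8 (0.7386 km) < 7 (0.8287 km) < 6 (1.1549 km) < …

10, 9, 13, 8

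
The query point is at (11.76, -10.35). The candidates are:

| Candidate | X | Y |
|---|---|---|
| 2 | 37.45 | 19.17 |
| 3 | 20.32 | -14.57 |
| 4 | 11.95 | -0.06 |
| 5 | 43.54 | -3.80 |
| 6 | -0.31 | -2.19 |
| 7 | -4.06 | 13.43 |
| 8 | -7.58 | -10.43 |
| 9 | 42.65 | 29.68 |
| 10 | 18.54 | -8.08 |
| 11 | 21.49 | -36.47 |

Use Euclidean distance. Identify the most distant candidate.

9

Distances from (11.76, -10.35):
2: √((25.69)² + (29.52)²) = √(659.9761 + 871.4304) = 39.13
3: √((8.56)² + (-4.22)²) = √(73.2736 + 17.8084) = 9.54
4: √((0.19)² + (10.29)²) = √(0.0361 + 105.8841) = 10.29
5: √((31.78)² + (6.55)²) = √(1009.9684 + 42.9025) = 32.45
6: √((-12.07)² + (8.16)²) = √(145.6849 + 66.5856) = 14.57
7: √((-15.82)² + (23.78)²) = √(250.2724 + 565.4884) = 28.56
8: √((-19.34)² + (-0.08)²) = √(374.0356 + 0.0064) = 19.34
9: √((30.89)² + (40.03)²) = √(954.1921 + 1602.4009) = 50.56
10: √((6.78)² + (2.27)²) = √(45.9684 + 5.1529) = 7.15
11: √((9.73)² + (-26.12)²) = √(94.6729 + 682.2544) = 27.87
Maximum: 9 at 50.56.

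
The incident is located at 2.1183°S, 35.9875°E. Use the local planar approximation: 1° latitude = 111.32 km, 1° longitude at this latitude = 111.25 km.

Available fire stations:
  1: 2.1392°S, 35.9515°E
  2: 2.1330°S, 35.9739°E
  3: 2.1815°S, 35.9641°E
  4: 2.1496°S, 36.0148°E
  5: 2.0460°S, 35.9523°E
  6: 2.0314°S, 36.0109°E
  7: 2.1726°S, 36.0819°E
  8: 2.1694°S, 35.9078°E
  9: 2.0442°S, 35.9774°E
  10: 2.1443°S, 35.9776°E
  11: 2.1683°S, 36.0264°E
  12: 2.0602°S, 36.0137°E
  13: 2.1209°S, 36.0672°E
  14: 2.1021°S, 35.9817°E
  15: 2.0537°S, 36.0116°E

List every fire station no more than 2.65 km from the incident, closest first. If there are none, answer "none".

Distances from 2.1183°S, 35.9875°E:
1: 4.6317 km
2: 2.2287 km
3: 7.5016 km
4: 4.6222 km
5: 8.9506 km
6: 10.0179 km
7: 12.1173 km
8: 10.5345 km
9: 8.3250 km
10: 3.0968 km
11: 7.0504 km
12: 7.0941 km
13: 8.8713 km
14: 1.9153 km
15: 7.6748 km
Threshold 2.65 km: 14 (1.9153 km), 2 (2.2287 km) are within range.

14, 2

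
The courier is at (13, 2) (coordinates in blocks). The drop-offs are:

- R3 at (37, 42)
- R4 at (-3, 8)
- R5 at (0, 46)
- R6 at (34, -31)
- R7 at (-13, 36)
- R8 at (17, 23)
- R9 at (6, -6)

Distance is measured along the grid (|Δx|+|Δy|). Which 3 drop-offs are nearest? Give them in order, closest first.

Distances from (13, 2):
R3: |24| + |40| = 24 + 40 = 64 blocks
R4: |-16| + |6| = 16 + 6 = 22 blocks
R5: |-13| + |44| = 13 + 44 = 57 blocks
R6: |21| + |-33| = 21 + 33 = 54 blocks
R7: |-26| + |34| = 26 + 34 = 60 blocks
R8: |4| + |21| = 4 + 21 = 25 blocks
R9: |-7| + |-8| = 7 + 8 = 15 blocks
Sorted: R9 (15 blocks) < R4 (22 blocks) < R8 (25 blocks) < R6 (54 blocks) < R5 (57 blocks) < …

R9, R4, R8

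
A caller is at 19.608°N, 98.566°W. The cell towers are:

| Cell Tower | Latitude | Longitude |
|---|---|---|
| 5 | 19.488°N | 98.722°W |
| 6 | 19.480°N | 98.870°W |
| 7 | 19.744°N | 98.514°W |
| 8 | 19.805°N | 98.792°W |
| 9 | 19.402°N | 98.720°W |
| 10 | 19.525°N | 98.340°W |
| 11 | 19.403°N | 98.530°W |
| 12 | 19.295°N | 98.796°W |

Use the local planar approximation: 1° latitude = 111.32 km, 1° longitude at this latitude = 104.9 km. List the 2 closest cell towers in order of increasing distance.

Distances from 19.608°N, 98.566°W:
5: √((-0.120·111.32)² + (-0.156·104.9)²) = √(178.44685 + 267.79359) = 21.124 km
6: √((-0.128·111.32)² + (-0.304·104.9)²) = √(203.03286 + 1016.94659) = 34.928 km
7: √((0.136·111.32)² + (0.052·104.9)²) = √(229.20507 + 29.75484) = 16.092 km
8: √((0.197·111.32)² + (-0.226·104.9)²) = √(480.92665 + 562.04081) = 32.295 km
9: √((-0.206·111.32)² + (-0.154·104.9)²) = √(525.87295 + 260.97110) = 28.051 km
10: √((-0.083·111.32)² + (0.226·104.9)²) = √(85.36947 + 562.04081) = 25.444 km
11: √((-0.205·111.32)² + (0.036·104.9)²) = √(520.77978 + 14.26120) = 23.131 km
12: √((-0.313·111.32)² + (-0.230·104.9)²) = √(1214.04580 + 582.11213) = 42.381 km
Sorted: 7 (16.092 km) < 5 (21.124 km) < 11 (23.131 km) < 10 (25.444 km) < …

7, 5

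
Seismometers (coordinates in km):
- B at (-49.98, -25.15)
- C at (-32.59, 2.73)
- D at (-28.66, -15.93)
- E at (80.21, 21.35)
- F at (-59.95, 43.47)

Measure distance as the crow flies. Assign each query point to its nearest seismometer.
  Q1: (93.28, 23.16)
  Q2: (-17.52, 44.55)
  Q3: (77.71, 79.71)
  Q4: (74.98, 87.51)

Q1 at (93.28, 23.16):
  B: √((-143.26)² + (-48.31)²) = √(20523.4276 + 2333.8561) = 151.19 km
  C: √((-125.87)² + (-20.43)²) = √(15843.2569 + 417.3849) = 127.52 km
  D: √((-121.94)² + (-39.09)²) = √(14869.3636 + 1528.0281) = 128.05 km
  E: √((-13.07)² + (-1.81)²) = √(170.8249 + 3.2761) = 13.19 km
  F: √((-153.23)² + (20.31)²) = √(23479.4329 + 412.4961) = 154.57 km
  → nearest: E (13.19 km)
Q2 at (-17.52, 44.55):
  B: √((-32.46)² + (-69.70)²) = √(1053.6516 + 4858.0900) = 76.89 km
  C: √((-15.07)² + (-41.82)²) = √(227.1049 + 1748.9124) = 44.45 km
  D: √((-11.14)² + (-60.48)²) = √(124.0996 + 3657.8304) = 61.50 km
  E: √((97.73)² + (-23.20)²) = √(9551.1529 + 538.2400) = 100.45 km
  F: √((-42.43)² + (-1.08)²) = √(1800.3049 + 1.1664) = 42.44 km
  → nearest: F (42.44 km)
Q3 at (77.71, 79.71):
  B: √((-127.69)² + (-104.86)²) = √(16304.7361 + 10995.6196) = 165.23 km
  C: √((-110.30)² + (-76.98)²) = √(12166.0900 + 5925.9204) = 134.51 km
  D: √((-106.37)² + (-95.64)²) = √(11314.5769 + 9147.0096) = 143.04 km
  E: √((2.50)² + (-58.36)²) = √(6.2500 + 3405.8896) = 58.41 km
  F: √((-137.66)² + (-36.24)²) = √(18950.2756 + 1313.3376) = 142.35 km
  → nearest: E (58.41 km)
Q4 at (74.98, 87.51):
  B: √((-124.96)² + (-112.66)²) = √(15615.0016 + 12692.2756) = 168.25 km
  C: √((-107.57)² + (-84.78)²) = √(11571.3049 + 7187.6484) = 136.96 km
  D: √((-103.64)² + (-103.44)²) = √(10741.2496 + 10699.8336) = 146.43 km
  E: √((5.23)² + (-66.16)²) = √(27.3529 + 4377.1456) = 66.37 km
  F: √((-134.93)² + (-44.04)²) = √(18206.1049 + 1939.5216) = 141.94 km
  → nearest: E (66.37 km)

Q1→E; Q2→F; Q3→E; Q4→E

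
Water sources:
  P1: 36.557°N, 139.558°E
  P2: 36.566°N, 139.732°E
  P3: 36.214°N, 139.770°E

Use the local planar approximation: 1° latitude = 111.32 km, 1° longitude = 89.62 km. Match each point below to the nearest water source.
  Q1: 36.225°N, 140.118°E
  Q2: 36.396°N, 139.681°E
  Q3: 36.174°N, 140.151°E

Q1 at 36.225°N, 140.118°E:
  P1: 62.327 km
  P2: 51.358 km
  P3: 31.212 km
  → nearest: P3 (31.212 km)
Q2 at 36.396°N, 139.681°E:
  P1: 21.041 km
  P2: 19.469 km
  P3: 21.774 km
  → nearest: P2 (19.469 km)
Q3 at 36.174°N, 140.151°E:
  P1: 68.133 km
  P2: 57.570 km
  P3: 34.434 km
  → nearest: P3 (34.434 km)

Q1→P3; Q2→P2; Q3→P3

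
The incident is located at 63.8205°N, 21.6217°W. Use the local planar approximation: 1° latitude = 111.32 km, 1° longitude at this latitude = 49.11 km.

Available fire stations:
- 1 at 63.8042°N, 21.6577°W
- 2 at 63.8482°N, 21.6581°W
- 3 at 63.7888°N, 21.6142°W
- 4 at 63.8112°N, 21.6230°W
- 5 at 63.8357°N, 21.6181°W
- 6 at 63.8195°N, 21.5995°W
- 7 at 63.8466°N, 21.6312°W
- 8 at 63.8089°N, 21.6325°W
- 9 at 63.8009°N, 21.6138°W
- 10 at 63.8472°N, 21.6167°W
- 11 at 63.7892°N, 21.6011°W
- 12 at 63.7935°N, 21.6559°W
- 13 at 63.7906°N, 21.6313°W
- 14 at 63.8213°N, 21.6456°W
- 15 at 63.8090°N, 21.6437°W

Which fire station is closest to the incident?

Distances from 63.8205°N, 21.6217°W:
1: √((-0.0163·111.32)² + (-0.0360·49.11)²) = √(3.292468 + 3.125683) = 2.5334 km
2: √((0.0277·111.32)² + (-0.0364·49.11)²) = √(9.508367 + 3.195528) = 3.5643 km
3: √((-0.0317·111.32)² + (0.0075·49.11)²) = √(12.452740 + 0.135663) = 3.5480 km
4: √((-0.0093·111.32)² + (-0.0013·49.11)²) = √(1.071796 + 0.004076) = 1.0372 km
5: √((0.0152·111.32)² + (0.0036·49.11)²) = √(2.863081 + 0.031257) = 1.7013 km
6: √((-0.0010·111.32)² + (0.0222·49.11)²) = √(0.012392 + 1.188628) = 1.0959 km
7: √((0.0261·111.32)² + (-0.0095·49.11)²) = √(8.441651 + 0.217664) = 2.9427 km
8: √((-0.0116·111.32)² + (-0.0108·49.11)²) = √(1.667487 + 0.281311) = 1.3960 km
9: √((-0.0196·111.32)² + (0.0079·49.11)²) = √(4.760565 + 0.150520) = 2.2161 km
10: √((0.0267·111.32)² + (0.0050·49.11)²) = √(8.834234 + 0.060295) = 2.9824 km
11: √((-0.0313·111.32)² + (0.0206·49.11)²) = √(12.140458 + 1.023468) = 3.6282 km
12: √((-0.0270·111.32)² + (-0.0342·49.11)²) = √(9.033872 + 2.820929) = 3.4431 km
13: √((-0.0299·111.32)² + (-0.0096·49.11)²) = √(11.078699 + 0.222271) = 3.3617 km
14: √((0.0008·111.32)² + (-0.0239·49.11)²) = √(0.007931 + 1.377640) = 1.1771 km
15: √((-0.0115·111.32)² + (-0.0220·49.11)²) = √(1.638861 + 1.167307) = 1.6752 km
Minimum: 4 at 1.0372 km.

4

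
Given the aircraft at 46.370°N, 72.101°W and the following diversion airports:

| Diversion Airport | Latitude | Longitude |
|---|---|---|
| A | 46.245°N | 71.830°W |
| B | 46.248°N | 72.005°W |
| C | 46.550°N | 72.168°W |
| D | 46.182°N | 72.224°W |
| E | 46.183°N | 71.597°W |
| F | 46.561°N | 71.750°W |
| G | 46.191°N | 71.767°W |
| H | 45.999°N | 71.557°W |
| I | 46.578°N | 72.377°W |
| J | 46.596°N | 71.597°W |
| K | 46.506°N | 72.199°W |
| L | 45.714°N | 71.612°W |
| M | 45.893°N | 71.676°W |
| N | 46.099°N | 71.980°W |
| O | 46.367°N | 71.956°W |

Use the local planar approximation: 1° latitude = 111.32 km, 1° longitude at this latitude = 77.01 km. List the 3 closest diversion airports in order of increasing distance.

O, B, K

Distances from 46.370°N, 72.101°W:
A: √((-0.125·111.32)² + (0.271·77.01)²) = √(193.62722 + 435.54480) = 25.083 km
B: √((-0.122·111.32)² + (0.096·77.01)²) = √(184.44465 + 54.65586) = 15.463 km
C: √((0.180·111.32)² + (-0.067·77.01)²) = √(401.50541 + 26.62219) = 20.691 km
D: √((-0.188·111.32)² + (-0.123·77.01)²) = √(437.98788 + 89.72314) = 22.972 km
E: √((-0.187·111.32)² + (0.504·77.01)²) = √(433.34083 + 1506.45207) = 44.043 km
F: √((0.191·111.32)² + (0.351·77.01)²) = √(452.07775 + 730.64847) = 34.391 km
G: √((-0.179·111.32)² + (0.334·77.01)²) = √(397.05663 + 661.58733) = 32.537 km
H: √((-0.371·111.32)² + (0.544·77.01)²) = √(1705.66687 + 1755.06032) = 58.828 km
I: √((0.208·111.32)² + (-0.276·77.01)²) = √(536.13365 + 451.76482) = 31.431 km
J: √((0.226·111.32)² + (0.504·77.01)²) = √(632.94107 + 1506.45207) = 46.254 km
K: √((0.136·111.32)² + (-0.098·77.01)²) = √(229.20507 + 56.95691) = 16.916 km
L: √((-0.656·111.32)² + (0.489·77.01)²) = √(5332.78499 + 1418.11668) = 82.164 km
M: √((-0.477·111.32)² + (0.425·77.01)²) = √(2819.57177 + 1071.20381) = 62.376 km
N: √((-0.271·111.32)² + (0.121·77.01)²) = √(910.09133 + 86.82904) = 31.574 km
O: √((-0.003·111.32)² + (0.145·77.01)²) = √(0.11153 + 124.68961) = 11.171 km
Sorted: O (11.171 km) < B (15.463 km) < K (16.916 km) < C (20.691 km) < D (22.972 km) < …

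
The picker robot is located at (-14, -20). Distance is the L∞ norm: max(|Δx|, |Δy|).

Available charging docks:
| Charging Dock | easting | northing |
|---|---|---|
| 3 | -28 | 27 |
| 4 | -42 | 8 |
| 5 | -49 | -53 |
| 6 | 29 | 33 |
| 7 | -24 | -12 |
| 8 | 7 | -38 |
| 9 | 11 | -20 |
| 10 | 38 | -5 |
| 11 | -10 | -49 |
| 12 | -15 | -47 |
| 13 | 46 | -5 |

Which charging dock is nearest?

Distances from (-14, -20):
3: max(|-14|, |47|) = 47
4: max(|-28|, |28|) = 28
5: max(|-35|, |-33|) = 35
6: max(|43|, |53|) = 53
7: max(|-10|, |8|) = 10
8: max(|21|, |-18|) = 21
9: max(|25|, |0|) = 25
10: max(|52|, |15|) = 52
11: max(|4|, |-29|) = 29
12: max(|-1|, |-27|) = 27
13: max(|60|, |15|) = 60
Minimum: 7 at 10.

7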